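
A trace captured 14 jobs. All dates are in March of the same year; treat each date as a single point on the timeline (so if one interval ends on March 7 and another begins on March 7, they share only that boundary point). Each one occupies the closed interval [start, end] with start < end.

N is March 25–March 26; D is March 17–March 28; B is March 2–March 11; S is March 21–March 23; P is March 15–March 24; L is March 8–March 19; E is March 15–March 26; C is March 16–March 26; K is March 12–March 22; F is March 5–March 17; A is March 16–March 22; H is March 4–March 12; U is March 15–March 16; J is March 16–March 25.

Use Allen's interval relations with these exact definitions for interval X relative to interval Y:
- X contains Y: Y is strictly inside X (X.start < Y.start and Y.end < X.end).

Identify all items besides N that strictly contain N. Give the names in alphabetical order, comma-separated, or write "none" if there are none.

Target N = [March 25, March 26].
A [March 16, March 22] → before → no.
B [March 2, March 11] → before → no.
C [March 16, March 26] → finished-by → no.
D [March 17, March 28] → contains → yes.
E [March 15, March 26] → finished-by → no.
F [March 5, March 17] → before → no.
H [March 4, March 12] → before → no.
J [March 16, March 25] → meets → no.
K [March 12, March 22] → before → no.
L [March 8, March 19] → before → no.
P [March 15, March 24] → before → no.
S [March 21, March 23] → before → no.
U [March 15, March 16] → before → no.
Result: D.

D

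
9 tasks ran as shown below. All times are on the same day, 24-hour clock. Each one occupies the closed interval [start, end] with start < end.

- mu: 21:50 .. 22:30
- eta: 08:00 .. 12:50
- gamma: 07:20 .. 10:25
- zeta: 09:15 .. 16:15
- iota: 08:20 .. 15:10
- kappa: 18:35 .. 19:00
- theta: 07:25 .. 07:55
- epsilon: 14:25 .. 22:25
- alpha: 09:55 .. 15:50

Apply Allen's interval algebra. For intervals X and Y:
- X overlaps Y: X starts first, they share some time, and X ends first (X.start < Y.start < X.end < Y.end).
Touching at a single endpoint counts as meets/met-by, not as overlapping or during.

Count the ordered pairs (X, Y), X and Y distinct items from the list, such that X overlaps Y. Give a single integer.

Checking all 72 ordered pairs for relation 'overlaps'; matching pairs in alphabetical order:
(alpha, epsilon): alpha overlaps epsilon ✓
(epsilon, mu): epsilon overlaps mu ✓
(eta, alpha): eta overlaps alpha ✓
(eta, iota): eta overlaps iota ✓
(eta, zeta): eta overlaps zeta ✓
(gamma, alpha): gamma overlaps alpha ✓
(gamma, eta): gamma overlaps eta ✓
(gamma, iota): gamma overlaps iota ✓
(gamma, zeta): gamma overlaps zeta ✓
(iota, alpha): iota overlaps alpha ✓
(iota, epsilon): iota overlaps epsilon ✓
(iota, zeta): iota overlaps zeta ✓
(zeta, epsilon): zeta overlaps epsilon ✓
Count: 13.

13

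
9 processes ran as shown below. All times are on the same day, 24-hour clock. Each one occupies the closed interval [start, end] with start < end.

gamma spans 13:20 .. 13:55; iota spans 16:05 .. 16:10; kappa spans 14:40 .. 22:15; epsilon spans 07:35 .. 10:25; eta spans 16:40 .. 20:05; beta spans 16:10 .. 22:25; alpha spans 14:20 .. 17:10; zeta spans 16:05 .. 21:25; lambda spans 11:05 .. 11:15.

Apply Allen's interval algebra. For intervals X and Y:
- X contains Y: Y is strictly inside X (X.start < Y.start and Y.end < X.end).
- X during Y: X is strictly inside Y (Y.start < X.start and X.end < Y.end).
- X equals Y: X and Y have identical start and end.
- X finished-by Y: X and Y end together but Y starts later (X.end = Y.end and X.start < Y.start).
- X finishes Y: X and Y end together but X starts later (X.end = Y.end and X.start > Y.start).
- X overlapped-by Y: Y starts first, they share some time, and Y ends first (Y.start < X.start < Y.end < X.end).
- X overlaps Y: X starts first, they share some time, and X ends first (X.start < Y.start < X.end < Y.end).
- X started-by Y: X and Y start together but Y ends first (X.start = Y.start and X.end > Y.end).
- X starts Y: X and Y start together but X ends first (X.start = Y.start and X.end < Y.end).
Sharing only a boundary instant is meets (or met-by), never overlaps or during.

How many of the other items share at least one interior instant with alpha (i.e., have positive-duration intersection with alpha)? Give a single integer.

5

Target alpha = [14:20, 17:10].
beta [16:10, 22:25] → overlapped-by → counts.
epsilon [07:35, 10:25] → before → no.
eta [16:40, 20:05] → overlapped-by → counts.
gamma [13:20, 13:55] → before → no.
iota [16:05, 16:10] → during → counts.
kappa [14:40, 22:15] → overlapped-by → counts.
lambda [11:05, 11:15] → before → no.
zeta [16:05, 21:25] → overlapped-by → counts.
Total: 5.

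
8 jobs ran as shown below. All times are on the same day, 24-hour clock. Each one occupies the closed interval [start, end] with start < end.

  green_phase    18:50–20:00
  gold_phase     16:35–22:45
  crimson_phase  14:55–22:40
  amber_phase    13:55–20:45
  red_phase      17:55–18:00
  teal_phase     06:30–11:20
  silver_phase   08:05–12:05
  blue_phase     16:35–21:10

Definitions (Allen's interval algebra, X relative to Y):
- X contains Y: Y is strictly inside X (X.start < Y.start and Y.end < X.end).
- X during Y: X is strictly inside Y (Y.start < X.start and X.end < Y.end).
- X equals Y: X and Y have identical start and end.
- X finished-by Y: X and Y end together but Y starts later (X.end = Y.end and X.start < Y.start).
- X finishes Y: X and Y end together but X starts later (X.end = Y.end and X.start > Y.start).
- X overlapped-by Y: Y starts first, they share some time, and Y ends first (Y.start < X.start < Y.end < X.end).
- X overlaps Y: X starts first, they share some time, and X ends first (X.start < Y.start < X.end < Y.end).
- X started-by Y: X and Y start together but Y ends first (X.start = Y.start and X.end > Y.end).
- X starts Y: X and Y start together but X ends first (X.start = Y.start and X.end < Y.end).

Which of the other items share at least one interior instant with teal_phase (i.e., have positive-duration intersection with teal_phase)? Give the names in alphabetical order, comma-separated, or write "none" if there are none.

silver_phase

Target teal_phase = [06:30, 11:20].
amber_phase [13:55, 20:45] → after → no.
blue_phase [16:35, 21:10] → after → no.
crimson_phase [14:55, 22:40] → after → no.
gold_phase [16:35, 22:45] → after → no.
green_phase [18:50, 20:00] → after → no.
red_phase [17:55, 18:00] → after → no.
silver_phase [08:05, 12:05] → overlapped-by → yes.
Result: silver_phase.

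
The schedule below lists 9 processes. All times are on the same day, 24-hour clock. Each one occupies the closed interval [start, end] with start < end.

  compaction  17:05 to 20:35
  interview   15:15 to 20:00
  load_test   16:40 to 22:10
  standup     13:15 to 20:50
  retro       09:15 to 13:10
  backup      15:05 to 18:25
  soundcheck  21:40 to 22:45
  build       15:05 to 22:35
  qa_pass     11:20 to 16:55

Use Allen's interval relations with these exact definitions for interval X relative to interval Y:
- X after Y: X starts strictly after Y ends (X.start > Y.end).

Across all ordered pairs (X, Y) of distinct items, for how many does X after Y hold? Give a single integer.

Checking all 72 ordered pairs for relation 'after'; matching pairs in alphabetical order:
(backup, retro): backup after retro ✓
(build, retro): build after retro ✓
(compaction, qa_pass): compaction after qa_pass ✓
(compaction, retro): compaction after retro ✓
(interview, retro): interview after retro ✓
(load_test, retro): load_test after retro ✓
(soundcheck, backup): soundcheck after backup ✓
(soundcheck, compaction): soundcheck after compaction ✓
(soundcheck, interview): soundcheck after interview ✓
(soundcheck, qa_pass): soundcheck after qa_pass ✓
(soundcheck, retro): soundcheck after retro ✓
(soundcheck, standup): soundcheck after standup ✓
(standup, retro): standup after retro ✓
Count: 13.

13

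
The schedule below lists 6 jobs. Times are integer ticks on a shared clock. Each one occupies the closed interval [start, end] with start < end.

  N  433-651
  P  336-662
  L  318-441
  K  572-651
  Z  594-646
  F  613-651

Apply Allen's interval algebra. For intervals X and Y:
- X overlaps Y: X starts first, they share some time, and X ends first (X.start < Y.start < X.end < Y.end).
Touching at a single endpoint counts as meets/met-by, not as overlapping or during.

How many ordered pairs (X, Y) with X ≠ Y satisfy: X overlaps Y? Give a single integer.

3

Checking all 30 ordered pairs for relation 'overlaps'; matching pairs in alphabetical order:
(L, N): L overlaps N ✓
(L, P): L overlaps P ✓
(Z, F): Z overlaps F ✓
Count: 3.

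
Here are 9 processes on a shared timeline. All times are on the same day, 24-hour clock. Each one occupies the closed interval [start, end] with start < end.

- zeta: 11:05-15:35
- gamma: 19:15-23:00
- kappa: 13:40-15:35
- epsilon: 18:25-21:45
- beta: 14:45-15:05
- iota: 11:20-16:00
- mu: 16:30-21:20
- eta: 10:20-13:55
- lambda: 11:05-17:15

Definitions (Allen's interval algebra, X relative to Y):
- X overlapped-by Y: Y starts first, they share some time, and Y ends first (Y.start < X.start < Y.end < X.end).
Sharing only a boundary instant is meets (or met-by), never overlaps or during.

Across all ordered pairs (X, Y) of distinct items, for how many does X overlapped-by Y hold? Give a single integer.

9

Checking all 72 ordered pairs for relation 'overlapped-by'; matching pairs in alphabetical order:
(epsilon, mu): epsilon overlapped-by mu ✓
(gamma, epsilon): gamma overlapped-by epsilon ✓
(gamma, mu): gamma overlapped-by mu ✓
(iota, eta): iota overlapped-by eta ✓
(iota, zeta): iota overlapped-by zeta ✓
(kappa, eta): kappa overlapped-by eta ✓
(lambda, eta): lambda overlapped-by eta ✓
(mu, lambda): mu overlapped-by lambda ✓
(zeta, eta): zeta overlapped-by eta ✓
Count: 9.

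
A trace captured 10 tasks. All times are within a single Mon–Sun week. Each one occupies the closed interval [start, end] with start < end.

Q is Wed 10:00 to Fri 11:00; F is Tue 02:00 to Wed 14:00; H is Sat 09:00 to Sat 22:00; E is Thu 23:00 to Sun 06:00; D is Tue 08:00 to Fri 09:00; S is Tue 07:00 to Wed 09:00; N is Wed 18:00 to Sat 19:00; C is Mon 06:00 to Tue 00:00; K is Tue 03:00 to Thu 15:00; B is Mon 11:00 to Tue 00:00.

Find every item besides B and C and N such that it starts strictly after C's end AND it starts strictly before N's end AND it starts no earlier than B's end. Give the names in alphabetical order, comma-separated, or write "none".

Conditions: its start is strictly after C's end (X.start > Tue 00:00) AND its start is strictly before N's end (X.start < Sat 19:00) AND its start is no earlier than B's end (X.start >= Tue 00:00).
D: start Tue 08:00 > Tue 00:00? ✓; start Tue 08:00 < Sat 19:00? ✓; start Tue 08:00 >= Tue 00:00? ✓ → yes.
E: start Thu 23:00 > Tue 00:00? ✓; start Thu 23:00 < Sat 19:00? ✓; start Thu 23:00 >= Tue 00:00? ✓ → yes.
F: start Tue 02:00 > Tue 00:00? ✓; start Tue 02:00 < Sat 19:00? ✓; start Tue 02:00 >= Tue 00:00? ✓ → yes.
H: start Sat 09:00 > Tue 00:00? ✓; start Sat 09:00 < Sat 19:00? ✓; start Sat 09:00 >= Tue 00:00? ✓ → yes.
K: start Tue 03:00 > Tue 00:00? ✓; start Tue 03:00 < Sat 19:00? ✓; start Tue 03:00 >= Tue 00:00? ✓ → yes.
Q: start Wed 10:00 > Tue 00:00? ✓; start Wed 10:00 < Sat 19:00? ✓; start Wed 10:00 >= Tue 00:00? ✓ → yes.
S: start Tue 07:00 > Tue 00:00? ✓; start Tue 07:00 < Sat 19:00? ✓; start Tue 07:00 >= Tue 00:00? ✓ → yes.
Result: D, E, F, H, K, Q, S.

D, E, F, H, K, Q, S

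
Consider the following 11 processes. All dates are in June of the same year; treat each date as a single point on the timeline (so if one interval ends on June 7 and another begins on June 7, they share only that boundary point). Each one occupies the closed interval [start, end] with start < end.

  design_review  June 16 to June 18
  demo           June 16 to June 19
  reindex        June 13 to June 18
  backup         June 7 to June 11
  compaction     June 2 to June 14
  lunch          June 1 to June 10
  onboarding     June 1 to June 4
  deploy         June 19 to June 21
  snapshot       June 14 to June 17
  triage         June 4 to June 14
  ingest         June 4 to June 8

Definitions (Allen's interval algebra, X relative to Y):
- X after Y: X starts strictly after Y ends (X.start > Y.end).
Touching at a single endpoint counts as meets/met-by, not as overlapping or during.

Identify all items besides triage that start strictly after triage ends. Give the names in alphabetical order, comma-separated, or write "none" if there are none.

Target triage = [June 4, June 14].
backup [June 7, June 11] → during → no.
compaction [June 2, June 14] → finished-by → no.
demo [June 16, June 19] → after → yes.
deploy [June 19, June 21] → after → yes.
design_review [June 16, June 18] → after → yes.
ingest [June 4, June 8] → starts → no.
lunch [June 1, June 10] → overlaps → no.
onboarding [June 1, June 4] → meets → no.
reindex [June 13, June 18] → overlapped-by → no.
snapshot [June 14, June 17] → met-by → no.
Result: demo, deploy, design_review.

demo, deploy, design_review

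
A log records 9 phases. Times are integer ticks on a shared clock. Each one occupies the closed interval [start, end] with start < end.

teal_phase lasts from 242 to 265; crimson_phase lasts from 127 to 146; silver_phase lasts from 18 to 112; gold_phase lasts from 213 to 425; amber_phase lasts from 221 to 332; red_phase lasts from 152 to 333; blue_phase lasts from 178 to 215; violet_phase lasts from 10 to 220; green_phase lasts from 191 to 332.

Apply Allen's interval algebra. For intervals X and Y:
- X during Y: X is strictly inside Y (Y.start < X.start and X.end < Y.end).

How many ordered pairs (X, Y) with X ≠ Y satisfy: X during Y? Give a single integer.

Checking all 72 ordered pairs for relation 'during'; matching pairs in alphabetical order:
(amber_phase, gold_phase): amber_phase during gold_phase ✓
(amber_phase, red_phase): amber_phase during red_phase ✓
(blue_phase, red_phase): blue_phase during red_phase ✓
(blue_phase, violet_phase): blue_phase during violet_phase ✓
(crimson_phase, violet_phase): crimson_phase during violet_phase ✓
(green_phase, red_phase): green_phase during red_phase ✓
(silver_phase, violet_phase): silver_phase during violet_phase ✓
(teal_phase, amber_phase): teal_phase during amber_phase ✓
(teal_phase, gold_phase): teal_phase during gold_phase ✓
(teal_phase, green_phase): teal_phase during green_phase ✓
(teal_phase, red_phase): teal_phase during red_phase ✓
Count: 11.

11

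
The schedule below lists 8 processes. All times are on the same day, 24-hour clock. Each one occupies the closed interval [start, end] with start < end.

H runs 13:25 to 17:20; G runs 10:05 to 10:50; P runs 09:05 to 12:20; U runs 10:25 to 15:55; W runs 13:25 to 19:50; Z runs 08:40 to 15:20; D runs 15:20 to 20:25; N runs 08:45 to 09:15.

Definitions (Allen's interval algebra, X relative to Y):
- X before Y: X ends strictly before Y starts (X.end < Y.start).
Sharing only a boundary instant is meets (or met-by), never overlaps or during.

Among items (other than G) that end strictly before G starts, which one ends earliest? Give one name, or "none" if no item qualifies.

Target G = [10:05, 10:50].
D [15:20, 20:25] → after → excluded.
H [13:25, 17:20] → after → excluded.
N [08:45, 09:15] → before → candidate.
P [09:05, 12:20] → contains → excluded.
U [10:25, 15:55] → overlapped-by → excluded.
W [13:25, 19:50] → after → excluded.
Z [08:40, 15:20] → contains → excluded.
Among candidates, earliest end is 09:15 → N.

N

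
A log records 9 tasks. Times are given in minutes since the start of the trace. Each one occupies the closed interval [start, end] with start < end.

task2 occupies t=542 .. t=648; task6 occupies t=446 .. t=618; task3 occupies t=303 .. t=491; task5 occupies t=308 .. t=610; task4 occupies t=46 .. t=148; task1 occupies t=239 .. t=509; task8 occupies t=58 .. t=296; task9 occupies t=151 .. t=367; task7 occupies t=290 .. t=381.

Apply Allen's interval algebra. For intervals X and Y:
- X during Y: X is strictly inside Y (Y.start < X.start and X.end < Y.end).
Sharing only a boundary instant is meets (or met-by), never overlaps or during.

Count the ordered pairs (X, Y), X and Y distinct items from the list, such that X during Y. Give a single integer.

2

Checking all 72 ordered pairs for relation 'during'; matching pairs in alphabetical order:
(task3, task1): task3 during task1 ✓
(task7, task1): task7 during task1 ✓
Count: 2.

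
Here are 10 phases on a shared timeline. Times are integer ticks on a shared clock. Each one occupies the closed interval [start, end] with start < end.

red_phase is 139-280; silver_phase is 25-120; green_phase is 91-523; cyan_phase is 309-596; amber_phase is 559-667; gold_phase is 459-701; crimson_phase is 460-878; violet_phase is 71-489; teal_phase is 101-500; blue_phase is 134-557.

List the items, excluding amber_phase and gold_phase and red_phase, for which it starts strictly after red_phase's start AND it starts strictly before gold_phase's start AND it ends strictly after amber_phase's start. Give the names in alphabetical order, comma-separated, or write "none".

Conditions: its start is strictly after red_phase's start (X.start > 139) AND its start is strictly before gold_phase's start (X.start < 459) AND its end is strictly after amber_phase's start (X.end > 559).
blue_phase: start 134 > 139? ✗; start 134 < 459? ✓; end 557 > 559? ✗ → no.
crimson_phase: start 460 > 139? ✓; start 460 < 459? ✗; end 878 > 559? ✓ → no.
cyan_phase: start 309 > 139? ✓; start 309 < 459? ✓; end 596 > 559? ✓ → yes.
green_phase: start 91 > 139? ✗; start 91 < 459? ✓; end 523 > 559? ✗ → no.
silver_phase: start 25 > 139? ✗; start 25 < 459? ✓; end 120 > 559? ✗ → no.
teal_phase: start 101 > 139? ✗; start 101 < 459? ✓; end 500 > 559? ✗ → no.
violet_phase: start 71 > 139? ✗; start 71 < 459? ✓; end 489 > 559? ✗ → no.
Result: cyan_phase.

cyan_phase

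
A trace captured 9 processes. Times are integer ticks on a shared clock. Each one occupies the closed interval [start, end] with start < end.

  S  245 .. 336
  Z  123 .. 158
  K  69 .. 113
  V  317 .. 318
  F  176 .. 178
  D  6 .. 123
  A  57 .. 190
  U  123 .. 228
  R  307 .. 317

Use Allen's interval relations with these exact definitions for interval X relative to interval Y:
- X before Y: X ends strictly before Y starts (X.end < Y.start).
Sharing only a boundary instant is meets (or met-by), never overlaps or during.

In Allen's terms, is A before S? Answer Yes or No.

Yes

A = [57, 190], S = [245, 336].
Actual relation of A to S: before.
Asked whether 'before' holds → Yes.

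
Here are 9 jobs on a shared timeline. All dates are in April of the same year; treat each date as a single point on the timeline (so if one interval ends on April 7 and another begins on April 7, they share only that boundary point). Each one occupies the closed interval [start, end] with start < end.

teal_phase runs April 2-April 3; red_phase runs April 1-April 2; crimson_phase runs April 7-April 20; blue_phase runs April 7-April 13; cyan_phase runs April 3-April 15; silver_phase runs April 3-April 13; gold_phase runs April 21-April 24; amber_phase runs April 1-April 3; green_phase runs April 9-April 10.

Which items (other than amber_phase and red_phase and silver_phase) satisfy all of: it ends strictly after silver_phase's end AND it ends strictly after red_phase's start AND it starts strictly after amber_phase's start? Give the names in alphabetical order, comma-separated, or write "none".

crimson_phase, cyan_phase, gold_phase

Conditions: its end is strictly after silver_phase's end (X.end > April 13) AND its end is strictly after red_phase's start (X.end > April 1) AND its start is strictly after amber_phase's start (X.start > April 1).
blue_phase: end April 13 > April 13? ✗; end April 13 > April 1? ✓; start April 7 > April 1? ✓ → no.
crimson_phase: end April 20 > April 13? ✓; end April 20 > April 1? ✓; start April 7 > April 1? ✓ → yes.
cyan_phase: end April 15 > April 13? ✓; end April 15 > April 1? ✓; start April 3 > April 1? ✓ → yes.
gold_phase: end April 24 > April 13? ✓; end April 24 > April 1? ✓; start April 21 > April 1? ✓ → yes.
green_phase: end April 10 > April 13? ✗; end April 10 > April 1? ✓; start April 9 > April 1? ✓ → no.
teal_phase: end April 3 > April 13? ✗; end April 3 > April 1? ✓; start April 2 > April 1? ✓ → no.
Result: crimson_phase, cyan_phase, gold_phase.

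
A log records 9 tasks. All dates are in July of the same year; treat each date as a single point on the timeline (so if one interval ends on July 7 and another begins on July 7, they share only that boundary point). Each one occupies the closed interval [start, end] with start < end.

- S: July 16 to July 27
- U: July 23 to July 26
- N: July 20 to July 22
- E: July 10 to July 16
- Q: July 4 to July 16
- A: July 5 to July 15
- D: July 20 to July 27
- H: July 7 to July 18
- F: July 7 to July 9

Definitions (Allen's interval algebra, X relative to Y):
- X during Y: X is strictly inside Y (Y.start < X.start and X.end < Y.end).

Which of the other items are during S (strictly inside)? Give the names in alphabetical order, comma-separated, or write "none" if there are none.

Target S = [July 16, July 27].
A [July 5, July 15] → before → no.
D [July 20, July 27] → finishes → no.
E [July 10, July 16] → meets → no.
F [July 7, July 9] → before → no.
H [July 7, July 18] → overlaps → no.
N [July 20, July 22] → during → yes.
Q [July 4, July 16] → meets → no.
U [July 23, July 26] → during → yes.
Result: N, U.

N, U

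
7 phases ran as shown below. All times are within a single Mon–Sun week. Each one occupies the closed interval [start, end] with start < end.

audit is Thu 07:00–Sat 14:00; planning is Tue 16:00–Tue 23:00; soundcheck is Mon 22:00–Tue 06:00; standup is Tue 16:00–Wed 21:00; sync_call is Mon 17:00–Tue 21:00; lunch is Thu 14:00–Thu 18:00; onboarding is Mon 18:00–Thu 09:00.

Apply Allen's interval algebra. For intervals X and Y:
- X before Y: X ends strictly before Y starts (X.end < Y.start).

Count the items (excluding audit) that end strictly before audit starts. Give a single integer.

Target audit = [Thu 07:00, Sat 14:00].
lunch [Thu 14:00, Thu 18:00] → during → no.
onboarding [Mon 18:00, Thu 09:00] → overlaps → no.
planning [Tue 16:00, Tue 23:00] → before → counts.
soundcheck [Mon 22:00, Tue 06:00] → before → counts.
standup [Tue 16:00, Wed 21:00] → before → counts.
sync_call [Mon 17:00, Tue 21:00] → before → counts.
Total: 4.

4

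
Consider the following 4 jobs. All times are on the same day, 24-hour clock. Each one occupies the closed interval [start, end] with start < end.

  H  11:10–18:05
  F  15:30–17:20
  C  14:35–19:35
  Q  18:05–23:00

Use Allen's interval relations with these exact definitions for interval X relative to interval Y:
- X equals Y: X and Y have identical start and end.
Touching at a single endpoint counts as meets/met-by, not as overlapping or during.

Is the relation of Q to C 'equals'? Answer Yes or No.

No

Q = [18:05, 23:00], C = [14:35, 19:35].
Actual relation of Q to C: overlapped-by.
Asked whether 'equals' holds → No.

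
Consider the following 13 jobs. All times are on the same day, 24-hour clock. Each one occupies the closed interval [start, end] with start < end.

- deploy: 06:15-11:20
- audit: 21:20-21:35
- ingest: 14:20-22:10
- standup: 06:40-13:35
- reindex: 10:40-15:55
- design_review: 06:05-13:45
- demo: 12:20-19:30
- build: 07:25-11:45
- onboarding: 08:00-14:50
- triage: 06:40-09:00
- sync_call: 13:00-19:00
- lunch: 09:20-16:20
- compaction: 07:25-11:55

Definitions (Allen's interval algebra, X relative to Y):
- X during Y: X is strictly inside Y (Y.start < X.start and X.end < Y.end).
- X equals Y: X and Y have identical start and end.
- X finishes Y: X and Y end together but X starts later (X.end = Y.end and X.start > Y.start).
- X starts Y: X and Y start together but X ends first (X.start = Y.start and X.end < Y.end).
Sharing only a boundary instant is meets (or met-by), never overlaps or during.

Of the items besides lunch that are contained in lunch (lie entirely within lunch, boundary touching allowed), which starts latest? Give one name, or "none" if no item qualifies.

reindex

Target lunch = [09:20, 16:20].
audit [21:20, 21:35] → after → excluded.
build [07:25, 11:45] → overlaps → excluded.
compaction [07:25, 11:55] → overlaps → excluded.
demo [12:20, 19:30] → overlapped-by → excluded.
deploy [06:15, 11:20] → overlaps → excluded.
design_review [06:05, 13:45] → overlaps → excluded.
ingest [14:20, 22:10] → overlapped-by → excluded.
onboarding [08:00, 14:50] → overlaps → excluded.
reindex [10:40, 15:55] → during → candidate.
standup [06:40, 13:35] → overlaps → excluded.
sync_call [13:00, 19:00] → overlapped-by → excluded.
triage [06:40, 09:00] → before → excluded.
Among candidates, latest start is 10:40 → reindex.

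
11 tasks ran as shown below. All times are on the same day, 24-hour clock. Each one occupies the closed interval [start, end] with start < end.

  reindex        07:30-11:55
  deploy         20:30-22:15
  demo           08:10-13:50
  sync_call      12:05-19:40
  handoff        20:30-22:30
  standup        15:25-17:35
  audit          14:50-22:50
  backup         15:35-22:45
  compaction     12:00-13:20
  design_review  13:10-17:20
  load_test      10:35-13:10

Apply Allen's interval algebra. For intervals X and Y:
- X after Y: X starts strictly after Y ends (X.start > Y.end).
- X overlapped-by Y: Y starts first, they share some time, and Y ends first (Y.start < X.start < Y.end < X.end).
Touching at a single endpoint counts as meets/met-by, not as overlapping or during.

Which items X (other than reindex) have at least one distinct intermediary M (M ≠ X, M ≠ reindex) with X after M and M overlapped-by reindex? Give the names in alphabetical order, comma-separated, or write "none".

Target reindex = [07:30, 11:55].
Intermediaries M with M overlapped-by reindex: demo, load_test.
Via demo — items with X after demo: audit, backup, deploy, handoff, standup.
Via load_test — items with X after load_test: audit, backup, deploy, handoff, standup.
Union: audit, backup, deploy, handoff, standup.

audit, backup, deploy, handoff, standup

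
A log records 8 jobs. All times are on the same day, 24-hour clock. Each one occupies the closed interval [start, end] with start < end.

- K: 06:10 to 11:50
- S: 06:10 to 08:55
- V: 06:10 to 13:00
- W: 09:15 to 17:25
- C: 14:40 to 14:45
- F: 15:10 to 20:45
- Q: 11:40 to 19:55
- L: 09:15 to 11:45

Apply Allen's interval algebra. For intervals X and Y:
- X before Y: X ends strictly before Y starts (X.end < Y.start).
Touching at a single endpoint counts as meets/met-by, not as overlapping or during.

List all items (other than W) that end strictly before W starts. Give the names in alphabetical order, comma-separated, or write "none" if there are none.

S

Target W = [09:15, 17:25].
C [14:40, 14:45] → during → no.
F [15:10, 20:45] → overlapped-by → no.
K [06:10, 11:50] → overlaps → no.
L [09:15, 11:45] → starts → no.
Q [11:40, 19:55] → overlapped-by → no.
S [06:10, 08:55] → before → yes.
V [06:10, 13:00] → overlaps → no.
Result: S.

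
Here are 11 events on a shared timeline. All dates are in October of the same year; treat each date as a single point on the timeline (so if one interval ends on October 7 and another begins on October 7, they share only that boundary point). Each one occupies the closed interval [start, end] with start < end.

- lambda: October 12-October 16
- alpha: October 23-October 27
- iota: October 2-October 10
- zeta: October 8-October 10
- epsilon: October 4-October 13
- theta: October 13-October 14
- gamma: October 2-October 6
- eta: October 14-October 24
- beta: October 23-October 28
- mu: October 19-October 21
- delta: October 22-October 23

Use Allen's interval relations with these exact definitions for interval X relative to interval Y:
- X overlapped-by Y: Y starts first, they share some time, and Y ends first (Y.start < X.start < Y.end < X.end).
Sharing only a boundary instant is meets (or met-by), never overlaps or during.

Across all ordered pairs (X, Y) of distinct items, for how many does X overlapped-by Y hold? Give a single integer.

Checking all 110 ordered pairs for relation 'overlapped-by'; matching pairs in alphabetical order:
(alpha, eta): alpha overlapped-by eta ✓
(beta, eta): beta overlapped-by eta ✓
(epsilon, gamma): epsilon overlapped-by gamma ✓
(epsilon, iota): epsilon overlapped-by iota ✓
(eta, lambda): eta overlapped-by lambda ✓
(lambda, epsilon): lambda overlapped-by epsilon ✓
Count: 6.

6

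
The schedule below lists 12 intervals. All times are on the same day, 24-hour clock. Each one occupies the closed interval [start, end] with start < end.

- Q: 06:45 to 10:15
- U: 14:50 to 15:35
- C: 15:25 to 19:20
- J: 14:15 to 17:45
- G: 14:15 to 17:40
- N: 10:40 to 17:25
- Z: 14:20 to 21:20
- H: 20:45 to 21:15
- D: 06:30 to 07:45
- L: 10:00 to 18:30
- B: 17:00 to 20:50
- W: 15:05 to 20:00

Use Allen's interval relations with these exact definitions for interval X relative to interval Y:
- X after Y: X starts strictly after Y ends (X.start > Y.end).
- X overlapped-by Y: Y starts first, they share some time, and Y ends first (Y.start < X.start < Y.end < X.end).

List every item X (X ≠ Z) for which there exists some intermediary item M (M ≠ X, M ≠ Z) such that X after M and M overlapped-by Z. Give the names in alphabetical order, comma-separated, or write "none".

none

Target Z = [14:20, 21:20].
Intermediaries M with M overlapped-by Z: none.
Union: none.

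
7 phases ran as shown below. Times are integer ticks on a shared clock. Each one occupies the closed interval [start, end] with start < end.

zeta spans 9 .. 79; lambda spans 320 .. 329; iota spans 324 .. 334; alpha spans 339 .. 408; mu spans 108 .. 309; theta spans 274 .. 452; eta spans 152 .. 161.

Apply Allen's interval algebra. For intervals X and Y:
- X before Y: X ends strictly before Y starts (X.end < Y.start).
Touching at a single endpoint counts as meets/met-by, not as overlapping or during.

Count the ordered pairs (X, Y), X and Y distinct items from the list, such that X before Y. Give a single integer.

Checking all 42 ordered pairs for relation 'before'; matching pairs in alphabetical order:
(eta, alpha): eta before alpha ✓
(eta, iota): eta before iota ✓
(eta, lambda): eta before lambda ✓
(eta, theta): eta before theta ✓
(iota, alpha): iota before alpha ✓
(lambda, alpha): lambda before alpha ✓
(mu, alpha): mu before alpha ✓
(mu, iota): mu before iota ✓
(mu, lambda): mu before lambda ✓
(zeta, alpha): zeta before alpha ✓
(zeta, eta): zeta before eta ✓
(zeta, iota): zeta before iota ✓
(zeta, lambda): zeta before lambda ✓
(zeta, mu): zeta before mu ✓
(zeta, theta): zeta before theta ✓
Count: 15.

15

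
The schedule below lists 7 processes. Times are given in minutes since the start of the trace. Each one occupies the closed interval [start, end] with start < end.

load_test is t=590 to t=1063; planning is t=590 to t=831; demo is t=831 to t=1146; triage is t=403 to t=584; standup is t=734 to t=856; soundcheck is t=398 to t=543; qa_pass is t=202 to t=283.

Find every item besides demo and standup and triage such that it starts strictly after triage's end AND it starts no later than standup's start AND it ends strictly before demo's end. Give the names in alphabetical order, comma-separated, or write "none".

load_test, planning

Conditions: its start is strictly after triage's end (X.start > t=584) AND its start is no later than standup's start (X.start <= t=734) AND its end is strictly before demo's end (X.end < t=1146).
load_test: start t=590 > t=584? ✓; start t=590 <= t=734? ✓; end t=1063 < t=1146? ✓ → yes.
planning: start t=590 > t=584? ✓; start t=590 <= t=734? ✓; end t=831 < t=1146? ✓ → yes.
qa_pass: start t=202 > t=584? ✗; start t=202 <= t=734? ✓; end t=283 < t=1146? ✓ → no.
soundcheck: start t=398 > t=584? ✗; start t=398 <= t=734? ✓; end t=543 < t=1146? ✓ → no.
Result: load_test, planning.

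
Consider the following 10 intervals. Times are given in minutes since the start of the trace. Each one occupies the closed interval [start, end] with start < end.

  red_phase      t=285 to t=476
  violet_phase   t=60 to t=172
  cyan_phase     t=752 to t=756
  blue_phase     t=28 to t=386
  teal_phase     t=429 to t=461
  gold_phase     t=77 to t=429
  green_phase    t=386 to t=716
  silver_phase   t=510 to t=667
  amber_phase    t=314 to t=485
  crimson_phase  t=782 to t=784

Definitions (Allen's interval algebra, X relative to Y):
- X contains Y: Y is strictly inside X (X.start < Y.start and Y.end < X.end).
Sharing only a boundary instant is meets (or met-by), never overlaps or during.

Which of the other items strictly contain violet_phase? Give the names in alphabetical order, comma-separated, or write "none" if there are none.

Target violet_phase = [t=60, t=172].
amber_phase [t=314, t=485] → after → no.
blue_phase [t=28, t=386] → contains → yes.
crimson_phase [t=782, t=784] → after → no.
cyan_phase [t=752, t=756] → after → no.
gold_phase [t=77, t=429] → overlapped-by → no.
green_phase [t=386, t=716] → after → no.
red_phase [t=285, t=476] → after → no.
silver_phase [t=510, t=667] → after → no.
teal_phase [t=429, t=461] → after → no.
Result: blue_phase.

blue_phase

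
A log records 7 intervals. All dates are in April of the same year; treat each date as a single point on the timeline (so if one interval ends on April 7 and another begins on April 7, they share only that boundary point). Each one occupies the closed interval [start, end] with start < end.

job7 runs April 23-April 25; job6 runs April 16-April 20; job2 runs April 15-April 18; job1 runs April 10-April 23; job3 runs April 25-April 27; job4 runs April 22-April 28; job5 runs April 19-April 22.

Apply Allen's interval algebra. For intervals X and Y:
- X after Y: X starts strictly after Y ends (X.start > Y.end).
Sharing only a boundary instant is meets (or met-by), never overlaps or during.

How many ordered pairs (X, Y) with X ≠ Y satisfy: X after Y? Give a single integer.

10

Checking all 42 ordered pairs for relation 'after'; matching pairs in alphabetical order:
(job3, job1): job3 after job1 ✓
(job3, job2): job3 after job2 ✓
(job3, job5): job3 after job5 ✓
(job3, job6): job3 after job6 ✓
(job4, job2): job4 after job2 ✓
(job4, job6): job4 after job6 ✓
(job5, job2): job5 after job2 ✓
(job7, job2): job7 after job2 ✓
(job7, job5): job7 after job5 ✓
(job7, job6): job7 after job6 ✓
Count: 10.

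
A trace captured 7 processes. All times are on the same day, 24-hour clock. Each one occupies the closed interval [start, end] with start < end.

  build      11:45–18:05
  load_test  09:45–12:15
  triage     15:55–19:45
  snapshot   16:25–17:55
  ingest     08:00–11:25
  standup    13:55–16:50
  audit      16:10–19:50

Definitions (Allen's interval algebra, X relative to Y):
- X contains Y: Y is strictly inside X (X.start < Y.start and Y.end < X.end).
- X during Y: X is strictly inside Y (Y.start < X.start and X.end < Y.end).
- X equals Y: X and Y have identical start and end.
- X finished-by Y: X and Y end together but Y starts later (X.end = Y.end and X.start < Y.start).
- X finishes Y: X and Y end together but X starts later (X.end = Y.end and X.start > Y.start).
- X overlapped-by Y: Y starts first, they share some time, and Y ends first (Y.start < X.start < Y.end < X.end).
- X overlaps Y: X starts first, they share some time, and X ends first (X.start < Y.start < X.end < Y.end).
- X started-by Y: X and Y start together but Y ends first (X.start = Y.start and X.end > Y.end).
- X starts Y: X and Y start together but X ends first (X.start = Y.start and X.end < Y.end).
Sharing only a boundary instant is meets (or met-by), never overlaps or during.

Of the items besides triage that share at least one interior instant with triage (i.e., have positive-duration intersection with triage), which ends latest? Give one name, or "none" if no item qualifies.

Target triage = [15:55, 19:45].
audit [16:10, 19:50] → overlapped-by → candidate.
build [11:45, 18:05] → overlaps → candidate.
ingest [08:00, 11:25] → before → excluded.
load_test [09:45, 12:15] → before → excluded.
snapshot [16:25, 17:55] → during → candidate.
standup [13:55, 16:50] → overlaps → candidate.
Among candidates, latest end is 19:50 → audit.

audit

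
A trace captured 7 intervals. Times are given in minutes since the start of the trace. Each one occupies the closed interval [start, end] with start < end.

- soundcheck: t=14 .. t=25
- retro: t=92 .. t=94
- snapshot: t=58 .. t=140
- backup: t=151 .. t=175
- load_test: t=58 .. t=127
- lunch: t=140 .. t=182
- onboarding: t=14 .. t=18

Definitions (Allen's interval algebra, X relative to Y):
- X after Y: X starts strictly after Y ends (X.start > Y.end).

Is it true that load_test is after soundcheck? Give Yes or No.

Yes

load_test = [t=58, t=127], soundcheck = [t=14, t=25].
Actual relation of load_test to soundcheck: after.
Asked whether 'after' holds → Yes.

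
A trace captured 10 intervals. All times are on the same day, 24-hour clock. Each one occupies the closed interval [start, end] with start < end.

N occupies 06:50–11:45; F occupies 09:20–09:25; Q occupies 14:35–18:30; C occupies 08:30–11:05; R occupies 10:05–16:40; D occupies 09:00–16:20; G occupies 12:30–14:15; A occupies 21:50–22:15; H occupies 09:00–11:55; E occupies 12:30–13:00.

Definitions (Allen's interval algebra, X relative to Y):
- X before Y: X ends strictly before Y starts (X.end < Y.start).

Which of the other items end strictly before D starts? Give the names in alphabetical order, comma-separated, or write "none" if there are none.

Target D = [09:00, 16:20].
A [21:50, 22:15] → after → no.
C [08:30, 11:05] → overlaps → no.
E [12:30, 13:00] → during → no.
F [09:20, 09:25] → during → no.
G [12:30, 14:15] → during → no.
H [09:00, 11:55] → starts → no.
N [06:50, 11:45] → overlaps → no.
Q [14:35, 18:30] → overlapped-by → no.
R [10:05, 16:40] → overlapped-by → no.
Result: none.

none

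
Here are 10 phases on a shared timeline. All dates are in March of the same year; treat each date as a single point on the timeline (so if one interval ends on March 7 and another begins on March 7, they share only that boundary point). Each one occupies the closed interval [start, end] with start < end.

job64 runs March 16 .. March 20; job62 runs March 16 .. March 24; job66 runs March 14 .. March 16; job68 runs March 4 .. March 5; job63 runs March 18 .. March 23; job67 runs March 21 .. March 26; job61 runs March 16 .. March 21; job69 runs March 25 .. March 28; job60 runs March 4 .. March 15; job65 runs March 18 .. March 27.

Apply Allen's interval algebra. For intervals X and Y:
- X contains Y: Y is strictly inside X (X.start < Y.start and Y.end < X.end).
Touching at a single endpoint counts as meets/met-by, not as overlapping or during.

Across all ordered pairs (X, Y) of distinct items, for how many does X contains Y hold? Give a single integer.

2

Checking all 90 ordered pairs for relation 'contains'; matching pairs in alphabetical order:
(job62, job63): job62 contains job63 ✓
(job65, job67): job65 contains job67 ✓
Count: 2.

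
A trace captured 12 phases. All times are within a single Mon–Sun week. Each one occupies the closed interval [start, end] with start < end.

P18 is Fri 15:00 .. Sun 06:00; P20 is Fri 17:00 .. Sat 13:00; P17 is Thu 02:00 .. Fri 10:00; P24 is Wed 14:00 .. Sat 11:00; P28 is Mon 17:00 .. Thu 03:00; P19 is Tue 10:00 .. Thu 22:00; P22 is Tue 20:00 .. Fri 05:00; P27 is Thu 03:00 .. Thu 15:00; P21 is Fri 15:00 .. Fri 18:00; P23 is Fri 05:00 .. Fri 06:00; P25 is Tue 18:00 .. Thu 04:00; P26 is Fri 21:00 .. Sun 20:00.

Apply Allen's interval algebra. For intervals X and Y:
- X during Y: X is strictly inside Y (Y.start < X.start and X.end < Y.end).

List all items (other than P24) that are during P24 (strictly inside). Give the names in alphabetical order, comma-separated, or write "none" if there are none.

Target P24 = [Wed 14:00, Sat 11:00].
P17 [Thu 02:00, Fri 10:00] → during → yes.
P18 [Fri 15:00, Sun 06:00] → overlapped-by → no.
P19 [Tue 10:00, Thu 22:00] → overlaps → no.
P20 [Fri 17:00, Sat 13:00] → overlapped-by → no.
P21 [Fri 15:00, Fri 18:00] → during → yes.
P22 [Tue 20:00, Fri 05:00] → overlaps → no.
P23 [Fri 05:00, Fri 06:00] → during → yes.
P25 [Tue 18:00, Thu 04:00] → overlaps → no.
P26 [Fri 21:00, Sun 20:00] → overlapped-by → no.
P27 [Thu 03:00, Thu 15:00] → during → yes.
P28 [Mon 17:00, Thu 03:00] → overlaps → no.
Result: P17, P21, P23, P27.

P17, P21, P23, P27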